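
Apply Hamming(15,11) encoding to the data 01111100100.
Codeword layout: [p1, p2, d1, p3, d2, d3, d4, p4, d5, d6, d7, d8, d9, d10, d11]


Parity bits: p1=0, p2=1, p3=0, p4=1

010011111100100


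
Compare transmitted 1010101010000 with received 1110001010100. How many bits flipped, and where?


XOR: 0100100000100

3 error(s) at position(s): 1, 4, 10


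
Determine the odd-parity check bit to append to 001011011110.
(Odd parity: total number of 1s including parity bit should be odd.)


Number of 1s in data: 7
Parity bit: 0

0


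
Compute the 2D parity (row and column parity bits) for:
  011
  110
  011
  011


Row parities: 0000
Column parities: 101

Row P: 0000, Col P: 101, Corner: 0


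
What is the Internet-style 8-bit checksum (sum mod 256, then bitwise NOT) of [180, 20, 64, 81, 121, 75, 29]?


Sum = 570 mod 256 = 58
Complement = 197

197


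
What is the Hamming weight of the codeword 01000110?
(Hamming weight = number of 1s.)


Counting 1s in 01000110

3


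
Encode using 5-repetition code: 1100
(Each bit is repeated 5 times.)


Each bit -> 5 copies

11111111110000000000


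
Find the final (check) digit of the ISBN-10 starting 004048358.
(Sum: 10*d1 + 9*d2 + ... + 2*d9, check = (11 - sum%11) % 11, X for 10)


Weighted sum: 139
139 mod 11 = 7

Check digit: 4


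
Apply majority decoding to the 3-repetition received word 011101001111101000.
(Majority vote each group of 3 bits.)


Groups: 011, 101, 001, 111, 101, 000
Majority votes: 110110

110110


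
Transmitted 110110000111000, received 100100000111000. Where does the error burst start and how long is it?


XOR: 010010000000000

Burst at position 1, length 4


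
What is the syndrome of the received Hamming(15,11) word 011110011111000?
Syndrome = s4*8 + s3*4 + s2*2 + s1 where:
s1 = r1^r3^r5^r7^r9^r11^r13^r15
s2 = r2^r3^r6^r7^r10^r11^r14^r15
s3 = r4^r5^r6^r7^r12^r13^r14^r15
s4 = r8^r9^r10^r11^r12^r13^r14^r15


s1=0, s2=0, s3=1, s4=1

Syndrome = 12 (error at position 12)


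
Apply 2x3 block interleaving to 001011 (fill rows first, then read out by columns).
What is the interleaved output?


Matrix:
  001
  011
Read columns: 000111

000111


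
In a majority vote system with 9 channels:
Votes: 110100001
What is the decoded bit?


Ones: 4 out of 9
Threshold: 5

0 (4/9 voted 1)


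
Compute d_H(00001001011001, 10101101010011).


XOR: 10100100001010
Count of 1s: 5

5


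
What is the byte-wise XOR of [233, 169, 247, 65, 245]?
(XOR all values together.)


XOR chain: 233 ^ 169 ^ 247 ^ 65 ^ 245 = 3

3


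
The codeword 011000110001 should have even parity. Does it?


Number of 1s: 5

No, parity error (5 ones)


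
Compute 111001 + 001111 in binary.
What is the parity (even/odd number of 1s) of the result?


111001 = 57
001111 = 15
Sum = 72 = 1001000
1s count = 2

even parity (2 ones in 1001000)


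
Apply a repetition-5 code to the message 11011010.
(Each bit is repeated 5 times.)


Each bit -> 5 copies

1111111111000001111111111000001111100000


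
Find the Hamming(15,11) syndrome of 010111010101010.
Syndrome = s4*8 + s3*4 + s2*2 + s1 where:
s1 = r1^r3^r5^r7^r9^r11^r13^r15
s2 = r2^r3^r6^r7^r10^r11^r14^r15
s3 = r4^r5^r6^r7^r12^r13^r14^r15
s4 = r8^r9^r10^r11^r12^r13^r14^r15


s1=1, s2=0, s3=1, s4=0

Syndrome = 5 (error at position 5)


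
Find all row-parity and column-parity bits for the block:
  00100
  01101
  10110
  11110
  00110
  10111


Row parities: 111000
Column parities: 10000

Row P: 111000, Col P: 10000, Corner: 1


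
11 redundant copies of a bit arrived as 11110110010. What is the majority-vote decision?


Ones: 7 out of 11
Threshold: 6

1 (7/11 voted 1)


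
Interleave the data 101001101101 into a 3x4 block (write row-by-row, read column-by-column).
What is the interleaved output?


Matrix:
  1010
  0110
  1101
Read columns: 101011110001

101011110001


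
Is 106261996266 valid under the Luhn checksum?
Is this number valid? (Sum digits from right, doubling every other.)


Luhn sum = 43
43 mod 10 = 3

Invalid (Luhn sum mod 10 = 3)


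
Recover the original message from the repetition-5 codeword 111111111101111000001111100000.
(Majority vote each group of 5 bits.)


Groups: 11111, 11111, 01111, 00000, 11111, 00000
Majority votes: 111010

111010


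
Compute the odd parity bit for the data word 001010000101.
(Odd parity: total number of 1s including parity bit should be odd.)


Number of 1s in data: 4
Parity bit: 1

1


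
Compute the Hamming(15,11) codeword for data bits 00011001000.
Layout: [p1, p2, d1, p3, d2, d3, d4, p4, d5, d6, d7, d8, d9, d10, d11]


Parity bits: p1=0, p2=1, p3=0, p4=0

010000101001000


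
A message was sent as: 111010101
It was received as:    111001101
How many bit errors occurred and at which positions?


XOR: 000011000

2 error(s) at position(s): 4, 5


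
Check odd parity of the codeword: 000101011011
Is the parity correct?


Number of 1s: 6

No, parity error (6 ones)


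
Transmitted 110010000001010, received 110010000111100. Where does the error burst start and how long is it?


XOR: 000000000110110

Burst at position 9, length 5


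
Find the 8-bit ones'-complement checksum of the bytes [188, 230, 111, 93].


Sum = 622 mod 256 = 110
Complement = 145

145


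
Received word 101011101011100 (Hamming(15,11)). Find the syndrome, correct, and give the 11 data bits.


Syndrome = 5: error at position 5

Data: 10111011100 (corrected bit 5)


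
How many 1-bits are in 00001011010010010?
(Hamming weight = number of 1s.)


Counting 1s in 00001011010010010

6


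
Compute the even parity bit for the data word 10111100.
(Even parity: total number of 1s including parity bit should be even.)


Number of 1s in data: 5
Parity bit: 1

1


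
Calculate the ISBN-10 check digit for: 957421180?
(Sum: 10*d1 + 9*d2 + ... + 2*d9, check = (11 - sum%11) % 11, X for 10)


Weighted sum: 264
264 mod 11 = 0

Check digit: 0


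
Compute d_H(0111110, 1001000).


XOR: 1110110
Count of 1s: 5

5


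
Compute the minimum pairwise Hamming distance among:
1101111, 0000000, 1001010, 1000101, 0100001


Comparing all pairs, minimum distance: 2
Can detect 1 errors, correct 0 errors

2


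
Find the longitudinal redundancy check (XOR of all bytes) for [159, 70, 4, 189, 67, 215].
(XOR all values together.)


XOR chain: 159 ^ 70 ^ 4 ^ 189 ^ 67 ^ 215 = 244

244


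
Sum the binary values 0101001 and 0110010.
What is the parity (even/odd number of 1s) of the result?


0101001 = 41
0110010 = 50
Sum = 91 = 1011011
1s count = 5

odd parity (5 ones in 1011011)


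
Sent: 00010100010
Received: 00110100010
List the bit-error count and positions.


XOR: 00100000000

1 error(s) at position(s): 2


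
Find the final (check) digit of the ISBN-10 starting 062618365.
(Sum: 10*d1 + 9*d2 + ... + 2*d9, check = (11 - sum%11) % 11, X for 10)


Weighted sum: 198
198 mod 11 = 0

Check digit: 0


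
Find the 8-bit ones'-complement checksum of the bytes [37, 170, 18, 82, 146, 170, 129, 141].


Sum = 893 mod 256 = 125
Complement = 130

130


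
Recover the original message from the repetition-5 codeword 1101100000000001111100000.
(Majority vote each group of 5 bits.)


Groups: 11011, 00000, 00000, 11111, 00000
Majority votes: 10010

10010


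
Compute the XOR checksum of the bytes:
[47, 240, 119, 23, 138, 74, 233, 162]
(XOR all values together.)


XOR chain: 47 ^ 240 ^ 119 ^ 23 ^ 138 ^ 74 ^ 233 ^ 162 = 52

52


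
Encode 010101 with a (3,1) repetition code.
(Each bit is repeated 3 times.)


Each bit -> 3 copies

000111000111000111


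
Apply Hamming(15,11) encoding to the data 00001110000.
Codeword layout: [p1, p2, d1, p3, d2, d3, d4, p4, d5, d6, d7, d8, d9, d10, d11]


Parity bits: p1=0, p2=0, p3=0, p4=1

000000011110000


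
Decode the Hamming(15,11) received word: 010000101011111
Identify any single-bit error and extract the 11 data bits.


Syndrome = 7: error at position 7

Data: 00001011111 (corrected bit 7)


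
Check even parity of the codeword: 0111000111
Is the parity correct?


Number of 1s: 6

Yes, parity is correct (6 ones)


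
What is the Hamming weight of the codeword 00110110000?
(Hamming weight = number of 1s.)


Counting 1s in 00110110000

4


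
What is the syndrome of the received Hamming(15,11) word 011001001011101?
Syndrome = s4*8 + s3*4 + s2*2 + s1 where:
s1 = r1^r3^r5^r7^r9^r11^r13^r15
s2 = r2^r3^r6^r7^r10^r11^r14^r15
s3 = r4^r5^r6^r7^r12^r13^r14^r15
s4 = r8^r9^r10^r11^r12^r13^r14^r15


s1=1, s2=1, s3=0, s4=1

Syndrome = 11 (error at position 11)


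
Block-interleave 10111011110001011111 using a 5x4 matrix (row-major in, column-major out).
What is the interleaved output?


Matrix:
  1011
  1011
  1100
  0101
  1111
Read columns: 11101001111100111011

11101001111100111011


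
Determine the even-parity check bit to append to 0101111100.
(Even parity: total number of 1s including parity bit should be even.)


Number of 1s in data: 6
Parity bit: 0

0


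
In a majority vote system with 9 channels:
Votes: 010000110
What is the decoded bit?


Ones: 3 out of 9
Threshold: 5

0 (3/9 voted 1)


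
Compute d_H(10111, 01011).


XOR: 11100
Count of 1s: 3

3


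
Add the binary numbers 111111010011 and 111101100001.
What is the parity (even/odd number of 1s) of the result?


111111010011 = 4051
111101100001 = 3937
Sum = 7988 = 1111100110100
1s count = 8

even parity (8 ones in 1111100110100)


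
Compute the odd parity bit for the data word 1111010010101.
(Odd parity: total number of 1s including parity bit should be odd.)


Number of 1s in data: 8
Parity bit: 1

1


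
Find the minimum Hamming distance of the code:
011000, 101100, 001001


Comparing all pairs, minimum distance: 2
Can detect 1 errors, correct 0 errors

2


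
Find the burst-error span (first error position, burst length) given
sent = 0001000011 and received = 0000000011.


XOR: 0001000000

Burst at position 3, length 1


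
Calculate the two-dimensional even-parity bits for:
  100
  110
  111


Row parities: 101
Column parities: 101

Row P: 101, Col P: 101, Corner: 0


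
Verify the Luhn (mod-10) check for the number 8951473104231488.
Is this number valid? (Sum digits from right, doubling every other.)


Luhn sum = 72
72 mod 10 = 2

Invalid (Luhn sum mod 10 = 2)


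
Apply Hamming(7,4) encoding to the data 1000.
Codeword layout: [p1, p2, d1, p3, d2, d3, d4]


Parity bits: p1=1, p2=1, p3=0

1110000


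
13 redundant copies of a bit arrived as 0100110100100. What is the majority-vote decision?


Ones: 5 out of 13
Threshold: 7

0 (5/13 voted 1)


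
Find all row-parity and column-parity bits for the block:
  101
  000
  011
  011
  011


Row parities: 00000
Column parities: 110

Row P: 00000, Col P: 110, Corner: 0


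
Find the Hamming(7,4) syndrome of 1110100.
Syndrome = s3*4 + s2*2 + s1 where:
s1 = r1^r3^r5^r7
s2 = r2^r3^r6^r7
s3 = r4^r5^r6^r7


s1=1, s2=0, s3=1

Syndrome = 5 (error at position 5)


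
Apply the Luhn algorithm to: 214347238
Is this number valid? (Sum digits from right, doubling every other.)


Luhn sum = 39
39 mod 10 = 9

Invalid (Luhn sum mod 10 = 9)


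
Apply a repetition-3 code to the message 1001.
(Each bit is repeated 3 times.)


Each bit -> 3 copies

111000000111


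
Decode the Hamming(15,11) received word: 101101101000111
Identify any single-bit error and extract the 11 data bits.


Syndrome = 2: error at position 2

Data: 10111000111 (corrected bit 2)


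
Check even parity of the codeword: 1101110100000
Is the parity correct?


Number of 1s: 6

Yes, parity is correct (6 ones)


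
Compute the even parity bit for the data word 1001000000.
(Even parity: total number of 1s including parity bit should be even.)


Number of 1s in data: 2
Parity bit: 0

0


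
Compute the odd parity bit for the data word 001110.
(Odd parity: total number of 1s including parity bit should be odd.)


Number of 1s in data: 3
Parity bit: 0

0


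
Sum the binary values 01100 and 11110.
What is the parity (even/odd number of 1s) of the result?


01100 = 12
11110 = 30
Sum = 42 = 101010
1s count = 3

odd parity (3 ones in 101010)


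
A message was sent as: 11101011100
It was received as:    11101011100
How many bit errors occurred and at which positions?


XOR: 00000000000

0 errors (received matches sent)


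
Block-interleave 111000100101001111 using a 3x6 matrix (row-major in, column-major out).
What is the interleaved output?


Matrix:
  111000
  100101
  001111
Read columns: 110100101011001011

110100101011001011


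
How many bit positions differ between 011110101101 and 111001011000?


XOR: 100111110101
Count of 1s: 8

8


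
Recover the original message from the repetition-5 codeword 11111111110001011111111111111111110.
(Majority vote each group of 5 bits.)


Groups: 11111, 11111, 00010, 11111, 11111, 11111, 11110
Majority votes: 1101111

1101111


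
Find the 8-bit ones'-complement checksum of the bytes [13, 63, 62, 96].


Sum = 234 mod 256 = 234
Complement = 21

21


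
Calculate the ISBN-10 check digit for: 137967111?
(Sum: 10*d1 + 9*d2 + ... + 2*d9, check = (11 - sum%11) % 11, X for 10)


Weighted sum: 236
236 mod 11 = 5

Check digit: 6


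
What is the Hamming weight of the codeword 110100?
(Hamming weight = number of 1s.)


Counting 1s in 110100

3


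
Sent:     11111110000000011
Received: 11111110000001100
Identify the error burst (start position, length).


XOR: 00000000000001111

Burst at position 13, length 4


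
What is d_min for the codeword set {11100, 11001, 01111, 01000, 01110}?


Comparing all pairs, minimum distance: 1
Can detect 0 errors, correct 0 errors

1


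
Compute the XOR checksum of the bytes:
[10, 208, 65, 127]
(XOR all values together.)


XOR chain: 10 ^ 208 ^ 65 ^ 127 = 228

228


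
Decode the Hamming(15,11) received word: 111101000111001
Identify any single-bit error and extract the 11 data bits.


Syndrome = 0: no error detected

Data: 10100111001 (no errors)


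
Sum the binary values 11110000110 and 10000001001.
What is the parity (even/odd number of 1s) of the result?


11110000110 = 1926
10000001001 = 1033
Sum = 2959 = 101110001111
1s count = 8

even parity (8 ones in 101110001111)


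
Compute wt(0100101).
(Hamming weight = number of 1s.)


Counting 1s in 0100101

3


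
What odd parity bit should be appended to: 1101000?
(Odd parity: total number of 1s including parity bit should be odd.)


Number of 1s in data: 3
Parity bit: 0

0


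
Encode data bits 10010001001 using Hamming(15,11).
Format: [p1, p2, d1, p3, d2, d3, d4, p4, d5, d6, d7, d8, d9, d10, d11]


Parity bits: p1=1, p2=1, p3=1, p4=0

111100100001001


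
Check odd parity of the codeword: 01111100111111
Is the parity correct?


Number of 1s: 11

Yes, parity is correct (11 ones)


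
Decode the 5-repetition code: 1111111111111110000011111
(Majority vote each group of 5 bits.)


Groups: 11111, 11111, 11111, 00000, 11111
Majority votes: 11101

11101


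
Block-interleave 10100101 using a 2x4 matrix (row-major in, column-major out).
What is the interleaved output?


Matrix:
  1010
  0101
Read columns: 10011001

10011001


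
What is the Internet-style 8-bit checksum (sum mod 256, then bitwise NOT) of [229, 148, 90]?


Sum = 467 mod 256 = 211
Complement = 44

44


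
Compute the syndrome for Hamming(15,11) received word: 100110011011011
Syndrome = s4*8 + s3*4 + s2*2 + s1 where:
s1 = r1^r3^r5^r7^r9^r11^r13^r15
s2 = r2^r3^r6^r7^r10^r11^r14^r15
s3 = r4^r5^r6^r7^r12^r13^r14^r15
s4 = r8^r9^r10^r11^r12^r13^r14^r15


s1=1, s2=1, s3=1, s4=0

Syndrome = 7 (error at position 7)


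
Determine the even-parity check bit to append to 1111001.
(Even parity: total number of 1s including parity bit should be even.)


Number of 1s in data: 5
Parity bit: 1

1


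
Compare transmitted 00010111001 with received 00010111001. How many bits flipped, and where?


XOR: 00000000000

0 errors (received matches sent)


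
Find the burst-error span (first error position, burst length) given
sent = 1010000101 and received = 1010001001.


XOR: 0000001100

Burst at position 6, length 2


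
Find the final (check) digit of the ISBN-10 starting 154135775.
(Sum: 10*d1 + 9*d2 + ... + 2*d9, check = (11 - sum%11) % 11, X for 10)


Weighted sum: 196
196 mod 11 = 9

Check digit: 2


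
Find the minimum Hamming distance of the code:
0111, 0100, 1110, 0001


Comparing all pairs, minimum distance: 2
Can detect 1 errors, correct 0 errors

2


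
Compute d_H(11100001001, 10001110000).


XOR: 01101111001
Count of 1s: 7

7


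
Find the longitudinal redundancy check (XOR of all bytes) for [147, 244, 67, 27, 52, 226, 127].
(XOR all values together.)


XOR chain: 147 ^ 244 ^ 67 ^ 27 ^ 52 ^ 226 ^ 127 = 150

150


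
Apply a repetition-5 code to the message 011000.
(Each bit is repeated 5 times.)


Each bit -> 5 copies

000001111111111000000000000000


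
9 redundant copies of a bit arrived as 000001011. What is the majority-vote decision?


Ones: 3 out of 9
Threshold: 5

0 (3/9 voted 1)


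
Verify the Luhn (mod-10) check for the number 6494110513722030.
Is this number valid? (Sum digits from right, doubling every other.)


Luhn sum = 50
50 mod 10 = 0

Valid (Luhn sum mod 10 = 0)


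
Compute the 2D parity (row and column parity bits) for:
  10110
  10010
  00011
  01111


Row parities: 1000
Column parities: 01000

Row P: 1000, Col P: 01000, Corner: 1


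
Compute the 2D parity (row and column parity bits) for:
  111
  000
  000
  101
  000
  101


Row parities: 100000
Column parities: 111

Row P: 100000, Col P: 111, Corner: 1


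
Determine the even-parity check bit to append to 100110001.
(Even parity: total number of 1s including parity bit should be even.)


Number of 1s in data: 4
Parity bit: 0

0


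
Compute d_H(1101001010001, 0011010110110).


XOR: 1110011100111
Count of 1s: 9

9


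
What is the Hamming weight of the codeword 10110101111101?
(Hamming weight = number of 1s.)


Counting 1s in 10110101111101

10


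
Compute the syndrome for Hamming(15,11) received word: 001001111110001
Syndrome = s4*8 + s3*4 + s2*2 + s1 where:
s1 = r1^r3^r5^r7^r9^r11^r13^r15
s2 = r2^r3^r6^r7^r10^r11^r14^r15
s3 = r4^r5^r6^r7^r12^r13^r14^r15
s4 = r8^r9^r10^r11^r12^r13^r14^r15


s1=1, s2=0, s3=1, s4=1

Syndrome = 13 (error at position 13)


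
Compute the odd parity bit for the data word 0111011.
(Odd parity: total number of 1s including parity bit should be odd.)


Number of 1s in data: 5
Parity bit: 0

0


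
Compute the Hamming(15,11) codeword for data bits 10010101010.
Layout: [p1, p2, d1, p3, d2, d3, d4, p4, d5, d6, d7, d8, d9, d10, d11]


Parity bits: p1=0, p2=0, p3=1, p4=1

001100110101010


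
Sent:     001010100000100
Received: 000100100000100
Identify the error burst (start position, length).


XOR: 001110000000000

Burst at position 2, length 3


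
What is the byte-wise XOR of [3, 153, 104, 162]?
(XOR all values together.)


XOR chain: 3 ^ 153 ^ 104 ^ 162 = 80

80


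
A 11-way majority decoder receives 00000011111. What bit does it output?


Ones: 5 out of 11
Threshold: 6

0 (5/11 voted 1)


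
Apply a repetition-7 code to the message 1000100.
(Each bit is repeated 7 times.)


Each bit -> 7 copies

1111111000000000000000000000111111100000000000000


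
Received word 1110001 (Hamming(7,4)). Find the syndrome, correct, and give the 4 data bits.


Syndrome = 7: error at position 7

Data: 1000 (corrected bit 7)


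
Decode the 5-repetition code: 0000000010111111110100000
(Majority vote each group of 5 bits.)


Groups: 00000, 00010, 11111, 11101, 00000
Majority votes: 00110

00110


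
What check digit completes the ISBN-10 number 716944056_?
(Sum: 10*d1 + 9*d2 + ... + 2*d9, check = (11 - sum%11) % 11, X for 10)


Weighted sum: 261
261 mod 11 = 8

Check digit: 3


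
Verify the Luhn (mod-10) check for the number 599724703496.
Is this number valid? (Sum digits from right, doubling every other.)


Luhn sum = 64
64 mod 10 = 4

Invalid (Luhn sum mod 10 = 4)


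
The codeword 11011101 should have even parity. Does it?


Number of 1s: 6

Yes, parity is correct (6 ones)


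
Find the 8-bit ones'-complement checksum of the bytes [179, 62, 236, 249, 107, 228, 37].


Sum = 1098 mod 256 = 74
Complement = 181

181


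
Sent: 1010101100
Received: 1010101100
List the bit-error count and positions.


XOR: 0000000000

0 errors (received matches sent)


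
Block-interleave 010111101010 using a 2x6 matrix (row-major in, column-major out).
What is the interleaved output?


Matrix:
  010111
  101010
Read columns: 011001101110

011001101110


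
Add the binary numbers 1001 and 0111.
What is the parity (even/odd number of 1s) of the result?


1001 = 9
0111 = 7
Sum = 16 = 10000
1s count = 1

odd parity (1 ones in 10000)


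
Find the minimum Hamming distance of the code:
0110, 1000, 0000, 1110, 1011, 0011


Comparing all pairs, minimum distance: 1
Can detect 0 errors, correct 0 errors

1


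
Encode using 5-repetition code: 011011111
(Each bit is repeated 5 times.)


Each bit -> 5 copies

000001111111111000001111111111111111111111111


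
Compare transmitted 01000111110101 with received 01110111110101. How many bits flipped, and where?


XOR: 00110000000000

2 error(s) at position(s): 2, 3


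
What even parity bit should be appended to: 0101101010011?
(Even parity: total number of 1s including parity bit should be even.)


Number of 1s in data: 7
Parity bit: 1

1


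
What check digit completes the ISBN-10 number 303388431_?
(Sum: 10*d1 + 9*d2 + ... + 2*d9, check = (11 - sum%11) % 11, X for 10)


Weighted sum: 190
190 mod 11 = 3

Check digit: 8


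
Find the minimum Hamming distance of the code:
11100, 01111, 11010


Comparing all pairs, minimum distance: 2
Can detect 1 errors, correct 0 errors

2


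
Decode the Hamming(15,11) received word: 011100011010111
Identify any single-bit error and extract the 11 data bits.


Syndrome = 3: error at position 3

Data: 00001010111 (corrected bit 3)


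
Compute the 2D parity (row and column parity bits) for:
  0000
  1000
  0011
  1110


Row parities: 0101
Column parities: 0101

Row P: 0101, Col P: 0101, Corner: 0


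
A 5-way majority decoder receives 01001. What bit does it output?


Ones: 2 out of 5
Threshold: 3

0 (2/5 voted 1)


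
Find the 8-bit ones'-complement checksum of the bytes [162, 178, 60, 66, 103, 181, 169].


Sum = 919 mod 256 = 151
Complement = 104

104


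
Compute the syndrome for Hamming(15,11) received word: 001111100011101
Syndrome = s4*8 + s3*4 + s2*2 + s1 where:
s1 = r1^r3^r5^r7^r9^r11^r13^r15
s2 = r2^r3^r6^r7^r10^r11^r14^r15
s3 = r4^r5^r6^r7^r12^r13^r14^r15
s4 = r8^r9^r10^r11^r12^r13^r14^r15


s1=0, s2=1, s3=1, s4=0

Syndrome = 6 (error at position 6)


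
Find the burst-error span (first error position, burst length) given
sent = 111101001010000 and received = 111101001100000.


XOR: 000000000110000

Burst at position 9, length 2


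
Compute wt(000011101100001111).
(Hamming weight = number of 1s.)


Counting 1s in 000011101100001111

9


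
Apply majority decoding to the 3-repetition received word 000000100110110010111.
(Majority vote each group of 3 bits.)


Groups: 000, 000, 100, 110, 110, 010, 111
Majority votes: 0001101

0001101


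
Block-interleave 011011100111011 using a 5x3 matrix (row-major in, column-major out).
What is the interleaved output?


Matrix:
  011
  011
  100
  111
  011
Read columns: 001101101111011

001101101111011


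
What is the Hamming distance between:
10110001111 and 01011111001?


XOR: 11101110110
Count of 1s: 8

8


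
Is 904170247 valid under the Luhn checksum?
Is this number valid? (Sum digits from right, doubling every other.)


Luhn sum = 39
39 mod 10 = 9

Invalid (Luhn sum mod 10 = 9)


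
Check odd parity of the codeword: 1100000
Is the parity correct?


Number of 1s: 2

No, parity error (2 ones)


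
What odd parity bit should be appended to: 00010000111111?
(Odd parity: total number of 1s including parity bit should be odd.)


Number of 1s in data: 7
Parity bit: 0

0


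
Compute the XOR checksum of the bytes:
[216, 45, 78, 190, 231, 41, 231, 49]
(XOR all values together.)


XOR chain: 216 ^ 45 ^ 78 ^ 190 ^ 231 ^ 41 ^ 231 ^ 49 = 29

29


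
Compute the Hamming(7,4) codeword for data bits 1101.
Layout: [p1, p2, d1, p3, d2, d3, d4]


Parity bits: p1=1, p2=0, p3=0

1010101


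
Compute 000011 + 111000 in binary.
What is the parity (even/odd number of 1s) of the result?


000011 = 3
111000 = 56
Sum = 59 = 111011
1s count = 5

odd parity (5 ones in 111011)


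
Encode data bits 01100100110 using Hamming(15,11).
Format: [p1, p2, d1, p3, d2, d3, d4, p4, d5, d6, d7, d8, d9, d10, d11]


Parity bits: p1=0, p2=1, p3=0, p4=1

010011010100110


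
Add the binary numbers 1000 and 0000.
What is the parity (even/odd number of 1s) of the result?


1000 = 8
0000 = 0
Sum = 8 = 1000
1s count = 1

odd parity (1 ones in 1000)


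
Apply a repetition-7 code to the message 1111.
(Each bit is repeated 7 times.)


Each bit -> 7 copies

1111111111111111111111111111


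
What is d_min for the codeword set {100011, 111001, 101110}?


Comparing all pairs, minimum distance: 3
Can detect 2 errors, correct 1 errors

3


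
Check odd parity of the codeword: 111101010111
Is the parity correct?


Number of 1s: 9

Yes, parity is correct (9 ones)


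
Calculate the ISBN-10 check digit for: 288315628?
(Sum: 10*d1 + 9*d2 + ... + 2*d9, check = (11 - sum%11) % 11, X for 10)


Weighted sum: 254
254 mod 11 = 1

Check digit: X


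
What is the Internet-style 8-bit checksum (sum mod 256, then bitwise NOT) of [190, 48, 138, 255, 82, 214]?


Sum = 927 mod 256 = 159
Complement = 96

96


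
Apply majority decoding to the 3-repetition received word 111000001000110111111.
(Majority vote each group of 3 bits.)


Groups: 111, 000, 001, 000, 110, 111, 111
Majority votes: 1000111

1000111


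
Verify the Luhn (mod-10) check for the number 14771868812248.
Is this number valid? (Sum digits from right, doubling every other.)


Luhn sum = 69
69 mod 10 = 9

Invalid (Luhn sum mod 10 = 9)


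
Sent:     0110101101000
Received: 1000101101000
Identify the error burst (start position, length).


XOR: 1110000000000

Burst at position 0, length 3


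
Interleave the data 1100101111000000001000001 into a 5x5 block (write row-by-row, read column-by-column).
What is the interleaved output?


Matrix:
  11001
  01111
  00000
  00010
  00001
Read columns: 1000011000010000101011001

1000011000010000101011001


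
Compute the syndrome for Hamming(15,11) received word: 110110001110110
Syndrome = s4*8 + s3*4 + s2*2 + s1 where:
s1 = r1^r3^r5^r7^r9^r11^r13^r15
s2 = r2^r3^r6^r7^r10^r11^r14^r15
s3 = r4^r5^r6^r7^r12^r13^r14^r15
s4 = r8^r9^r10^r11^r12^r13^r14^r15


s1=1, s2=0, s3=0, s4=1

Syndrome = 9 (error at position 9)


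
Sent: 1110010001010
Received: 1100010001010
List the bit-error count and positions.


XOR: 0010000000000

1 error(s) at position(s): 2


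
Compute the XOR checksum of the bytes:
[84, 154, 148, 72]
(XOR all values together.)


XOR chain: 84 ^ 154 ^ 148 ^ 72 = 18

18


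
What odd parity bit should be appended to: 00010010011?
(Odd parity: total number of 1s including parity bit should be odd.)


Number of 1s in data: 4
Parity bit: 1

1


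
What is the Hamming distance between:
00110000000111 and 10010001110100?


XOR: 10100001110011
Count of 1s: 7

7


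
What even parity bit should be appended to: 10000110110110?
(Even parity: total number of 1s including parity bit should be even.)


Number of 1s in data: 7
Parity bit: 1

1


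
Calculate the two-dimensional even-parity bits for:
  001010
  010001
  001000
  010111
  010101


Row parities: 00101
Column parities: 010001

Row P: 00101, Col P: 010001, Corner: 0


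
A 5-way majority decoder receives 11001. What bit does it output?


Ones: 3 out of 5
Threshold: 3

1 (3/5 voted 1)


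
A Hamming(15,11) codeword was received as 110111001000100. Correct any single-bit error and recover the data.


Syndrome = 0: no error detected

Data: 01101000100 (no errors)


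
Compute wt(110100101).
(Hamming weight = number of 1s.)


Counting 1s in 110100101

5


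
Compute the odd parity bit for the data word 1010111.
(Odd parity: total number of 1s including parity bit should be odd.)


Number of 1s in data: 5
Parity bit: 0

0


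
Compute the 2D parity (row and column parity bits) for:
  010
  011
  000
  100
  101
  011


Row parities: 100100
Column parities: 011

Row P: 100100, Col P: 011, Corner: 0


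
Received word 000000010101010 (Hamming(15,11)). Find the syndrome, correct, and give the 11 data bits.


Syndrome = 0: no error detected

Data: 00000101010 (no errors)


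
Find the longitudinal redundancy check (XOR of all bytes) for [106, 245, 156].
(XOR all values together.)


XOR chain: 106 ^ 245 ^ 156 = 3

3


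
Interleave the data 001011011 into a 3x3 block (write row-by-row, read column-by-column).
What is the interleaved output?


Matrix:
  001
  011
  011
Read columns: 000011111

000011111


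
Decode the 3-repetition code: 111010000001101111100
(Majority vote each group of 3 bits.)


Groups: 111, 010, 000, 001, 101, 111, 100
Majority votes: 1000110

1000110


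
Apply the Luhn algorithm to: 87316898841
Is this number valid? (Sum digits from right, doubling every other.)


Luhn sum = 64
64 mod 10 = 4

Invalid (Luhn sum mod 10 = 4)


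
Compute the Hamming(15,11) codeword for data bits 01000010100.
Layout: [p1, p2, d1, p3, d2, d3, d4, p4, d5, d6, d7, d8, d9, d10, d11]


Parity bits: p1=1, p2=1, p3=0, p4=0

110010000010100


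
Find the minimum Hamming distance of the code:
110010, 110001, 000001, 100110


Comparing all pairs, minimum distance: 2
Can detect 1 errors, correct 0 errors

2


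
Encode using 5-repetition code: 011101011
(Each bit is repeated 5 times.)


Each bit -> 5 copies

000001111111111111110000011111000001111111111


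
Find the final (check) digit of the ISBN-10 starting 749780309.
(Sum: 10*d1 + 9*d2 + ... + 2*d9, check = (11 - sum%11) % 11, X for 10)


Weighted sum: 305
305 mod 11 = 8

Check digit: 3


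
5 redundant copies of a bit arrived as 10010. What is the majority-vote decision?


Ones: 2 out of 5
Threshold: 3

0 (2/5 voted 1)


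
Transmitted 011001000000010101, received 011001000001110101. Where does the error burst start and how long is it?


XOR: 000000000001100000

Burst at position 11, length 2


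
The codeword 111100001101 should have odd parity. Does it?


Number of 1s: 7

Yes, parity is correct (7 ones)


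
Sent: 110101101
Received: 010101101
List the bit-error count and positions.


XOR: 100000000

1 error(s) at position(s): 0


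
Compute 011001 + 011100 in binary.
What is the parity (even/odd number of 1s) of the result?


011001 = 25
011100 = 28
Sum = 53 = 110101
1s count = 4

even parity (4 ones in 110101)


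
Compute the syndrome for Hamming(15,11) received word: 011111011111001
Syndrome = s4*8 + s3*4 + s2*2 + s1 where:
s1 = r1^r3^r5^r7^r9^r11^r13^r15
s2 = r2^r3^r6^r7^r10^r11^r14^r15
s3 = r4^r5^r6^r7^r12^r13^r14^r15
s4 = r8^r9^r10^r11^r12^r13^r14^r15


s1=1, s2=0, s3=1, s4=0

Syndrome = 5 (error at position 5)


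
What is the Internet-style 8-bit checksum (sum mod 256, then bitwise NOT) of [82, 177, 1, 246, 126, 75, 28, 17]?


Sum = 752 mod 256 = 240
Complement = 15

15


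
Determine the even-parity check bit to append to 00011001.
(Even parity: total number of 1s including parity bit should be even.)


Number of 1s in data: 3
Parity bit: 1

1


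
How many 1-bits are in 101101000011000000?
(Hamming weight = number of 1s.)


Counting 1s in 101101000011000000

6


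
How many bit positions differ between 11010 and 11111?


XOR: 00101
Count of 1s: 2

2


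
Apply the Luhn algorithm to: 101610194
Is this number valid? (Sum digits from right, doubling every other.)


Luhn sum = 20
20 mod 10 = 0

Valid (Luhn sum mod 10 = 0)


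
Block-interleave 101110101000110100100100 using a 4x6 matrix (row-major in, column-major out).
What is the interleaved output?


Matrix:
  101110
  101000
  110100
  100100
Read columns: 111100101100101110000000

111100101100101110000000


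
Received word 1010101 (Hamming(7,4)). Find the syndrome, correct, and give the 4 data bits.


Syndrome = 0: no error detected

Data: 1101 (no errors)


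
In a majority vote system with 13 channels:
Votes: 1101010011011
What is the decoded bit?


Ones: 8 out of 13
Threshold: 7

1 (8/13 voted 1)


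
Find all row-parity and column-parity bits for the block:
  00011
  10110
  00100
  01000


Row parities: 0111
Column parities: 11001

Row P: 0111, Col P: 11001, Corner: 1


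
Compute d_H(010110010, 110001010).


XOR: 100111000
Count of 1s: 4

4


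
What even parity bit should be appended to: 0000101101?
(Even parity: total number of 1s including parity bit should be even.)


Number of 1s in data: 4
Parity bit: 0

0


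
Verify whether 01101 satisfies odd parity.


Number of 1s: 3

Yes, parity is correct (3 ones)


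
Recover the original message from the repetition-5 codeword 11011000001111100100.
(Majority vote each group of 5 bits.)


Groups: 11011, 00000, 11111, 00100
Majority votes: 1010

1010


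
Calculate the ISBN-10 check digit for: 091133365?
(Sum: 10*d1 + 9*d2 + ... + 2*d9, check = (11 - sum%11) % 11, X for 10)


Weighted sum: 169
169 mod 11 = 4

Check digit: 7


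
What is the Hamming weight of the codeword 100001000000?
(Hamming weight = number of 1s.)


Counting 1s in 100001000000

2


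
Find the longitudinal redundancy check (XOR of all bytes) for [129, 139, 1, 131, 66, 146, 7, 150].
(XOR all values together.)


XOR chain: 129 ^ 139 ^ 1 ^ 131 ^ 66 ^ 146 ^ 7 ^ 150 = 201

201


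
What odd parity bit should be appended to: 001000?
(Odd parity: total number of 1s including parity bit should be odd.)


Number of 1s in data: 1
Parity bit: 0

0


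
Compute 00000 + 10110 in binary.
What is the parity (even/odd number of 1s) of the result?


00000 = 0
10110 = 22
Sum = 22 = 10110
1s count = 3

odd parity (3 ones in 10110)


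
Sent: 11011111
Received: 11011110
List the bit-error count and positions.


XOR: 00000001

1 error(s) at position(s): 7


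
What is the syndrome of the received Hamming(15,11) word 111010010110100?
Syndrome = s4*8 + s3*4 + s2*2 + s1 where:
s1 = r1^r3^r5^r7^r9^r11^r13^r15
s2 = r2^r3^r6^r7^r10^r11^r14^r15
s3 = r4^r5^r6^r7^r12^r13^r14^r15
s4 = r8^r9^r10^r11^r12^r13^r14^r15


s1=1, s2=0, s3=0, s4=0

Syndrome = 1 (error at position 1)


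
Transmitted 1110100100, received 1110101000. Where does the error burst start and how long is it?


XOR: 0000001100

Burst at position 6, length 2


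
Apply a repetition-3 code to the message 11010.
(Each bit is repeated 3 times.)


Each bit -> 3 copies

111111000111000


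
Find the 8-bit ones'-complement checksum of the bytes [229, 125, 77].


Sum = 431 mod 256 = 175
Complement = 80

80


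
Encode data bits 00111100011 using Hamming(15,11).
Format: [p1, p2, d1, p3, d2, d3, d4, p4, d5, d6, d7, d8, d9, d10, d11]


Parity bits: p1=1, p2=1, p3=0, p4=0

110001101100011


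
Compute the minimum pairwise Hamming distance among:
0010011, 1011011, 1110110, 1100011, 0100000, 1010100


Comparing all pairs, minimum distance: 2
Can detect 1 errors, correct 0 errors

2


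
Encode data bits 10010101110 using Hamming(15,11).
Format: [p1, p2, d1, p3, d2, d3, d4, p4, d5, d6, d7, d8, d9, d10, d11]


Parity bits: p1=1, p2=0, p3=0, p4=0

101000100101110


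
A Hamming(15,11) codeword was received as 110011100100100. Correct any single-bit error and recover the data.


Syndrome = 0: no error detected

Data: 01110100100 (no errors)


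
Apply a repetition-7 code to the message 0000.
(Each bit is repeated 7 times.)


Each bit -> 7 copies

0000000000000000000000000000


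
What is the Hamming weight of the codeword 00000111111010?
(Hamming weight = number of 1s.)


Counting 1s in 00000111111010

7


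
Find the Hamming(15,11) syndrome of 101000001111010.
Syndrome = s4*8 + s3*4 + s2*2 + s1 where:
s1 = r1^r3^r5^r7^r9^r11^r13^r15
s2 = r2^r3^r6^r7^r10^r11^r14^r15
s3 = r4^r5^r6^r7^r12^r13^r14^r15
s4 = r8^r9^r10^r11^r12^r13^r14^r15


s1=0, s2=0, s3=0, s4=1

Syndrome = 8 (error at position 8)


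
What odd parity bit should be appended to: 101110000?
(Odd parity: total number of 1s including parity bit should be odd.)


Number of 1s in data: 4
Parity bit: 1

1


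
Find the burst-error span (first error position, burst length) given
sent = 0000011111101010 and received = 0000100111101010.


XOR: 0000111000000000

Burst at position 4, length 3


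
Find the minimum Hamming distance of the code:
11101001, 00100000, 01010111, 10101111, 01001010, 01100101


Comparing all pairs, minimum distance: 3
Can detect 2 errors, correct 1 errors

3


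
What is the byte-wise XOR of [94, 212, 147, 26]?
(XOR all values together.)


XOR chain: 94 ^ 212 ^ 147 ^ 26 = 3

3


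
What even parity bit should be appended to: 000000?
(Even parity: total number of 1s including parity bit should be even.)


Number of 1s in data: 0
Parity bit: 0

0


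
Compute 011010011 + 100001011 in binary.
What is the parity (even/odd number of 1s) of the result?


011010011 = 211
100001011 = 267
Sum = 478 = 111011110
1s count = 7

odd parity (7 ones in 111011110)


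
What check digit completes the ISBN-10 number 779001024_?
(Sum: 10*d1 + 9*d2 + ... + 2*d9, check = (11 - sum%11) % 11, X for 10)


Weighted sum: 224
224 mod 11 = 4

Check digit: 7


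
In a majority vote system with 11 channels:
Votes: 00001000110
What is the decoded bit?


Ones: 3 out of 11
Threshold: 6

0 (3/11 voted 1)


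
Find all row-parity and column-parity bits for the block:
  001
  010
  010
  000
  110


Row parities: 11100
Column parities: 111

Row P: 11100, Col P: 111, Corner: 1


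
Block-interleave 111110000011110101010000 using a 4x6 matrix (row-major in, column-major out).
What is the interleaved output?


Matrix:
  111110
  000011
  110101
  010000
Read columns: 101010111000101011000110

101010111000101011000110


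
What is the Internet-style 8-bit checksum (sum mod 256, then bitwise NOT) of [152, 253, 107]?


Sum = 512 mod 256 = 0
Complement = 255

255


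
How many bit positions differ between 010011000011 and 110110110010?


XOR: 100101110001
Count of 1s: 6

6


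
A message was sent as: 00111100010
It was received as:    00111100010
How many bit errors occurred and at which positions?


XOR: 00000000000

0 errors (received matches sent)


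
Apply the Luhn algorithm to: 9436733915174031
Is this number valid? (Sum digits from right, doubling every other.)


Luhn sum = 79
79 mod 10 = 9

Invalid (Luhn sum mod 10 = 9)


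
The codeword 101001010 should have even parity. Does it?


Number of 1s: 4

Yes, parity is correct (4 ones)
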